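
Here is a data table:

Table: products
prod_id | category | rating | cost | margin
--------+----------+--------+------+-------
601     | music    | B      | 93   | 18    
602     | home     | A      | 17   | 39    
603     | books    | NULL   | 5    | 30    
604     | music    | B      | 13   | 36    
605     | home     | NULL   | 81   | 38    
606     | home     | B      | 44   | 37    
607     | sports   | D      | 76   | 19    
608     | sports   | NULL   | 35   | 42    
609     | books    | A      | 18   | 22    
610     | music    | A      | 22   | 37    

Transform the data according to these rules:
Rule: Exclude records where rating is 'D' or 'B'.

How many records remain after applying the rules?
6

Step 1: Count records to exclude
  - 1 (D) + 3 (B) = 4 records
Step 2: Total records: 10
Step 3: Remaining = 10 - 4 = 6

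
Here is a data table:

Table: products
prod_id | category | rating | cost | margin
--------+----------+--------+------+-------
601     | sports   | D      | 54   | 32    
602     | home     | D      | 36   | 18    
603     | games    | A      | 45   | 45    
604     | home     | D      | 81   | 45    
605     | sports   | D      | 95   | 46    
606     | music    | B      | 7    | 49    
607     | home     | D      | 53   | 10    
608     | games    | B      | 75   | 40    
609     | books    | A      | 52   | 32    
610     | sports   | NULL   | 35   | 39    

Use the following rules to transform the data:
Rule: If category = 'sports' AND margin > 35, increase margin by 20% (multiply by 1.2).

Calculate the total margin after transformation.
373.0

Step 1: Find records where category = 'sports' AND margin > 35
Step 2: 2 records match, summing to 85
Step 3: After multiplier: 85 × 1.2 = 102.0
Step 4: Unaffected records sum: 271
Step 5: Final sum = 102.0 + 271 = 373.0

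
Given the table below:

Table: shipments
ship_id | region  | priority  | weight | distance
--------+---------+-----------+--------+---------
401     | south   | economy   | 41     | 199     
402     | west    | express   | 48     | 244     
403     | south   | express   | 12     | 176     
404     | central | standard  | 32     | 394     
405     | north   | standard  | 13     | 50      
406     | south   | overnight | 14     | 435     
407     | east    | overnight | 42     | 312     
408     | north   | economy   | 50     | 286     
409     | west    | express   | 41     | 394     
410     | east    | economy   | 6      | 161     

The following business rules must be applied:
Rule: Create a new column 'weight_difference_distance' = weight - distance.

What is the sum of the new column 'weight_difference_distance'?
-2352

Step 1: For each record, compute weight - distance
Example calculations:
  41 - 199 = -158
  48 - 244 = -196
  12 - 176 = -164
  ...
Step 2: Sum all derived values
Step 3: Total = -2352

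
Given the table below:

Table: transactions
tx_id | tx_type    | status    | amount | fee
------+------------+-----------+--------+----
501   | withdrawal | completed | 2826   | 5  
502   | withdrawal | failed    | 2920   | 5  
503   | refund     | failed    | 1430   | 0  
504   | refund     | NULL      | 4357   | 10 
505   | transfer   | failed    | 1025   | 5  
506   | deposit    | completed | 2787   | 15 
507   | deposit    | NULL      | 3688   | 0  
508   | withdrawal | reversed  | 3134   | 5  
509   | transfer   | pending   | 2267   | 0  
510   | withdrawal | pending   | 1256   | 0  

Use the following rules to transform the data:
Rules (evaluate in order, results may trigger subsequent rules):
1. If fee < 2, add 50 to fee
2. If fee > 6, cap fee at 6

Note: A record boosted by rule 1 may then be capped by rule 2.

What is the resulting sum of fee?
56

Step 1: Apply rule 1 to records with fee < 2
  - 4 records get bonus of 50
  - Of these, 4 records then exceed 6 and get capped
Step 2: Apply rule 2 to records with fee > 6
  - 2 records (original) are capped
Step 3: Calculate final sum = 56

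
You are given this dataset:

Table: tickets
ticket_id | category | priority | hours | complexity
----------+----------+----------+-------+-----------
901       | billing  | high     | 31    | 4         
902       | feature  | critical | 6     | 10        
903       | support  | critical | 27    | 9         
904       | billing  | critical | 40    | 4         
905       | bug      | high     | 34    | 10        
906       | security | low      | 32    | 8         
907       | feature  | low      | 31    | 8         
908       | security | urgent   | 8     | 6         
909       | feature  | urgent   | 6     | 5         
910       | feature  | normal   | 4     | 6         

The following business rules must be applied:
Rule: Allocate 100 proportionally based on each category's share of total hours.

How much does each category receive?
billing: 32.42, bug: 15.53, feature: 21.46, security: 18.26, support: 12.33

Step 1: Calculate total hours = 219
Step 2: Calculate each category's proportion:
  billing: 71/219 = 32.42% → 32.42
  bug: 34/219 = 15.53% → 15.53
  feature: 47/219 = 21.46% → 21.46
  security: 40/219 = 18.26% → 18.26
  support: 27/219 = 12.33% → 12.33
Step 3: Verify: sum of allocations ≈ 100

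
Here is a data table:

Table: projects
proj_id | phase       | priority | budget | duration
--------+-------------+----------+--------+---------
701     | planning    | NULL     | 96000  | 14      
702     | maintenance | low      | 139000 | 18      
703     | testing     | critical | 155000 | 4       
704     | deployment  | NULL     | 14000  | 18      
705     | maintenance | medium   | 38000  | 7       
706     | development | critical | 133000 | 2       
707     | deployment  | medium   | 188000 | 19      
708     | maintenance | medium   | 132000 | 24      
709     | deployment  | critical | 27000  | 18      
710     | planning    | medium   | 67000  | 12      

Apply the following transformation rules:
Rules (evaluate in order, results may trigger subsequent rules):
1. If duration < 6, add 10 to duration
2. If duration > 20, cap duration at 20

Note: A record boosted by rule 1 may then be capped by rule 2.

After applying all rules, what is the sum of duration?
152

Step 1: Apply rule 1 to records with duration < 6
  - 2 records get bonus of 10
  - Of these, 0 records then exceed 20 and get capped
Step 2: Apply rule 2 to records with duration > 20
  - 1 records (original) are capped
Step 3: Calculate final sum = 152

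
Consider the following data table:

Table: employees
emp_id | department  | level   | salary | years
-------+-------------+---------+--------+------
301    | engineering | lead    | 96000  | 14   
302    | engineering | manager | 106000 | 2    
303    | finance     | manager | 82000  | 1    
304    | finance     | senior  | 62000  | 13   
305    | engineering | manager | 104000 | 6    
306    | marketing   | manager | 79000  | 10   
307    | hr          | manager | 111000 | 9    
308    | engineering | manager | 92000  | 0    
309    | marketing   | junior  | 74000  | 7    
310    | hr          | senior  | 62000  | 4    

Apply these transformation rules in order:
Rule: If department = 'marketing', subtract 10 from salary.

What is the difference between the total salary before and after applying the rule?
20

Step 1: Original sum of salary = 868000
Step 2: 2 records have department = 'marketing'
Step 3: Each affected record changes by -10
Step 4: Total change = 2 × -10 = -20
Step 5: New sum = 868000 + -20 = 867980
Step 6: Difference = |867980 - 868000| = 20
        (Sum decreased by 20)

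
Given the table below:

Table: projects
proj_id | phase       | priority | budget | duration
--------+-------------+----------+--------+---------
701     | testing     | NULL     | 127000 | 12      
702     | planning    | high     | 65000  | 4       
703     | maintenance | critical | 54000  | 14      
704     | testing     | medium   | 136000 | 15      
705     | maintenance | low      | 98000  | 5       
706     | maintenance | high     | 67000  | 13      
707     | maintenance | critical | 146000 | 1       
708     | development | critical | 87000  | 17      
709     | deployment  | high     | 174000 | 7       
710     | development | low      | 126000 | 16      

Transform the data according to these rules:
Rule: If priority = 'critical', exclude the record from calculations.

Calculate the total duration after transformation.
72

Step 1: Identify records where priority = 'critical'
Step 2: The excluded records sum to 32
Step 3: Original total duration = 104
Step 4: Remaining total = 104 - 32 = 72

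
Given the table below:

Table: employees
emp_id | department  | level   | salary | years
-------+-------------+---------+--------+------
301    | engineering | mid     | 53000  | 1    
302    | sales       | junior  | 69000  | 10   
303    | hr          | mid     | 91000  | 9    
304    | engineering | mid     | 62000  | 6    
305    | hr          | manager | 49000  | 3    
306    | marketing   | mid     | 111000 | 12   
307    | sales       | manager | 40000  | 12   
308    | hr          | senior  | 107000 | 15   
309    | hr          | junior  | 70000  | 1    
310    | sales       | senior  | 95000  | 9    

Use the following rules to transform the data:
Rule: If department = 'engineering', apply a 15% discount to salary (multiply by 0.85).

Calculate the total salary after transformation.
729750.0

Step 1: Records with department = 'engineering' have total salary = 115000
Step 2: Apply multiplier: 115000 × 0.85 = 97750.0
Step 3: Other records total: 632000
Step 4: Final sum = 97750.0 + 632000 = 729750.0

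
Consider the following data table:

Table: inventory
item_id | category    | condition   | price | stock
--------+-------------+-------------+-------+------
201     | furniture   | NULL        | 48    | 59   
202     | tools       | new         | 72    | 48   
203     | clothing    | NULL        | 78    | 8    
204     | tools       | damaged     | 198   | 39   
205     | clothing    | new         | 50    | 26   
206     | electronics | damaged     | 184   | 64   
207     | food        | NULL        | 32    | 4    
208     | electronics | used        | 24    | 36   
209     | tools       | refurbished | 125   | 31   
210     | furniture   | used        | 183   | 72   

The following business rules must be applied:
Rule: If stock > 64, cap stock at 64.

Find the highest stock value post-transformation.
64

Step 1: Original maximum stock = 72
Step 2: Apply cap at 64
Step 3: 1 records had stock > 64 and were capped
Step 4: Maximum after transformation = 64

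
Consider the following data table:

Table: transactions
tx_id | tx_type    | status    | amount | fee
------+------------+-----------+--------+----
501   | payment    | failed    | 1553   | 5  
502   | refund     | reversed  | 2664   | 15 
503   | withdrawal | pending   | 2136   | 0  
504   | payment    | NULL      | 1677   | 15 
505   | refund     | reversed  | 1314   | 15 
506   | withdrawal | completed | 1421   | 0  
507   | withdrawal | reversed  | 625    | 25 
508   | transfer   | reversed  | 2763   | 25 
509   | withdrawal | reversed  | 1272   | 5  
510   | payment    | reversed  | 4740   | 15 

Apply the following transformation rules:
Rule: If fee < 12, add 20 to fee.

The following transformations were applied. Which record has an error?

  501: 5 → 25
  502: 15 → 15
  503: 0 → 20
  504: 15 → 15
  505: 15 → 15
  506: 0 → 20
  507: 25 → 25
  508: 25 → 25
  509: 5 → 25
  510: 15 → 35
Record 510 has an error. The correct transformed value should be 15, not 35.

Step 1: Check each record against the rule
Step 2: Record 510 has fee = 15
Step 3: Since 15 >= 12, the bonus should not have been applied
Step 4: Correct value = 15, but claimed value = 35
Conclusion: Record 510 has the error.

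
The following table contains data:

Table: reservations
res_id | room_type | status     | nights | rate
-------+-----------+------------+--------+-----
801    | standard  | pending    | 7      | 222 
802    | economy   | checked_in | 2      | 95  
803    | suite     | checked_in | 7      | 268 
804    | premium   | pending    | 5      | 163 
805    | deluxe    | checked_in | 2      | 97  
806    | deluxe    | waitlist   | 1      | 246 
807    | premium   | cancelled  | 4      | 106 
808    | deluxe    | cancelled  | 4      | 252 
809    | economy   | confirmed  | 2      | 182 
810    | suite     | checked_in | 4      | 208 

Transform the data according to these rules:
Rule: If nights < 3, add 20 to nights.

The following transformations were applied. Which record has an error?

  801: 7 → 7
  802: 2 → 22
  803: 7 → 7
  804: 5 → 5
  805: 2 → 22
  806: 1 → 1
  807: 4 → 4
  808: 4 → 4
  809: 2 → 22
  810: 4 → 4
Record 806 has an error. The correct transformed value should be 21, not 1.

Step 1: Check each record against the rule
Step 2: Record 806 has nights = 1
Step 3: Since 1 < 3, the bonus should have been applied
Step 4: Correct value = 21, but claimed value = 1
Conclusion: Record 806 has the error.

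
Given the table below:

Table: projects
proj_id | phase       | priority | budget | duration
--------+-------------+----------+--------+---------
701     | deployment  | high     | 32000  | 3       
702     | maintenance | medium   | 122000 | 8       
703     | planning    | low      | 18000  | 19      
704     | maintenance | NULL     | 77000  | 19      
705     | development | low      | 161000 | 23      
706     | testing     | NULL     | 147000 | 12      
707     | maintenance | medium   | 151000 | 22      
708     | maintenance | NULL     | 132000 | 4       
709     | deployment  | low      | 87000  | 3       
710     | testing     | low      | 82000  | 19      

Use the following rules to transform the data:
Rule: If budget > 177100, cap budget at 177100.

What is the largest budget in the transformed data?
161000

Step 1: Original maximum budget = 161000
Step 2: Check cap of 177100 against maximum
Step 3: No records exceed the cap (max 161000 <= cap 177100), so no capping applies
Step 4: Maximum after transformation = 161000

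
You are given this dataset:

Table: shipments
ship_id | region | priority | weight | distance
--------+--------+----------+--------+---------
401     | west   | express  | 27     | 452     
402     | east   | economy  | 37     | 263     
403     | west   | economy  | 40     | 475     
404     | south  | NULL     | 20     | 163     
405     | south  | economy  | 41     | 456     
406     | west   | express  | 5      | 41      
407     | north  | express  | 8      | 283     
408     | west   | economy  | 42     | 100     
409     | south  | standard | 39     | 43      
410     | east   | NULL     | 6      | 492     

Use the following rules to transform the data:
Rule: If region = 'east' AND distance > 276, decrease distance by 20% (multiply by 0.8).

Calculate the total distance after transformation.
2669.6

Step 1: Find records where region = 'east' AND distance > 276
Step 2: 1 records match, summing to 492
Step 3: After multiplier: 492 × 0.8 = 393.6
Step 4: Unaffected records sum: 2276
Step 5: Final sum = 393.6 + 2276 = 2669.6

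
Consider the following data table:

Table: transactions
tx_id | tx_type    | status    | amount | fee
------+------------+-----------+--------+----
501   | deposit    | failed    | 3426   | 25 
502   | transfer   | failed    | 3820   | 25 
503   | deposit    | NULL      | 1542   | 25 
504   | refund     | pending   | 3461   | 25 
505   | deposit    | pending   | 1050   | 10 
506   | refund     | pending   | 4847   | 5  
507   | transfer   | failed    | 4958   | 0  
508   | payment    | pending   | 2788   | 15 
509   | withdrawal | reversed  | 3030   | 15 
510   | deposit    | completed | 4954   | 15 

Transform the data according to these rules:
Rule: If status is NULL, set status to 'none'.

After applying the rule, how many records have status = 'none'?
1

Step 1: Count records where status IS NULL
Step 2: Found 1 records with NULL status
Step 3: These records will have status set to 'none'
Step 4: Records already having status = 'none': 0
Step 5: Answer: 1 + 0 = 1 records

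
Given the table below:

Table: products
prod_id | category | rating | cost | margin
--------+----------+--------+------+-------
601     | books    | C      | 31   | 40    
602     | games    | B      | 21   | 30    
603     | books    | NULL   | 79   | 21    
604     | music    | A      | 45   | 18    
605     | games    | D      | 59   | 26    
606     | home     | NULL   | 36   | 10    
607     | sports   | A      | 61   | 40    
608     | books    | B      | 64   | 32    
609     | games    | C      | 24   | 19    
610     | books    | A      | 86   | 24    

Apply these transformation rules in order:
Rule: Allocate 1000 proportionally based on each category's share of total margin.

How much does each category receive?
books: 450.0, games: 288.46, home: 38.46, music: 69.23, sports: 153.85

Step 1: Calculate total margin = 260
Step 2: Calculate each category's proportion:
  books: 117/260 = 45.00% → 450.0
  games: 75/260 = 28.85% → 288.46
  home: 10/260 = 3.85% → 38.46
  music: 18/260 = 6.92% → 69.23
  sports: 40/260 = 15.38% → 153.85
Step 3: Verify: sum of allocations ≈ 1000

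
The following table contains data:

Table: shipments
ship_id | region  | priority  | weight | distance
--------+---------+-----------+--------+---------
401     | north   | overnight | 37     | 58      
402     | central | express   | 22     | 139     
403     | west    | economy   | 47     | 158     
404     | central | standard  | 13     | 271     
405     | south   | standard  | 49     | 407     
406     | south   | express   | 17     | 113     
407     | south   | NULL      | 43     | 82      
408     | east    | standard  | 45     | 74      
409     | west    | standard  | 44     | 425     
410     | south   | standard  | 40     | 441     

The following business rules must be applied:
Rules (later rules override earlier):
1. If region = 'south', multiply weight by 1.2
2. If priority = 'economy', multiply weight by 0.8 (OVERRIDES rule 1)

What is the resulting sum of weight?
377.4

Step 1: Rule 2 takes priority for records with priority = 'economy'
  - 1 records: 47 × 0.8 = 37.6
Step 2: Rule 1 applies to remaining records with region = 'south'
  - 4 records: 149 × 1.2 = 178.8
Step 3: Other records unchanged: 161
Step 4: Final sum = 37.6 + 178.8 + 161 = 377.4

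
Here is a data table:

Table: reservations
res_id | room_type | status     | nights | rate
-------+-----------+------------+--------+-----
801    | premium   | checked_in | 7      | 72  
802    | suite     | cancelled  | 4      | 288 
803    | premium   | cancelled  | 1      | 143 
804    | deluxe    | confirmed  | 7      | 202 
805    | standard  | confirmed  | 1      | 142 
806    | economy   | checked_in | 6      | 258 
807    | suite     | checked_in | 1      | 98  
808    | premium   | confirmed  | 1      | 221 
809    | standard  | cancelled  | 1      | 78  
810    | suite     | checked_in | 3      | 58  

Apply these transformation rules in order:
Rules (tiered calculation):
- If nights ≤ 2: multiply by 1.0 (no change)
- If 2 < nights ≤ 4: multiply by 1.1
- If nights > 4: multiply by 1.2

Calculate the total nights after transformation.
36.7

Step 1: Tier 1 (nights ≤ 2): 5 records, sum = 5 × 1.0 = 5.0
Step 2: Tier 2 (2 < nights ≤ 4): 2 records, sum = 7 × 1.1 = 7.7
Step 3: Tier 3 (nights > 4): 3 records, sum = 20 × 1.2 = 24.0
Step 4: Final sum = 5.0 + 7.7 + 24.0 = 36.7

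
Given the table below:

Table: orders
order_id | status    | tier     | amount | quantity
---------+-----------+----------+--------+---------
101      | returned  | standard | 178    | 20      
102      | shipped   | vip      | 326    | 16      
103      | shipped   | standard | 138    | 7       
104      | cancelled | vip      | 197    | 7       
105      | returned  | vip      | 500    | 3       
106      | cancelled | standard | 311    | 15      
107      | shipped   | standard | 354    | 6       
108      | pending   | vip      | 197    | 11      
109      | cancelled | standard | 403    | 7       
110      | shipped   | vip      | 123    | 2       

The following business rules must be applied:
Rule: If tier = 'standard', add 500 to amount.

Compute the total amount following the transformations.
5227

Step 1: Count records where tier = 'standard': 5
Step 2: Total bonus added: 5 × 500 = 2500
Step 3: Original sum of amount: 2727
Step 4: Final sum = 2727 + 2500 = 5227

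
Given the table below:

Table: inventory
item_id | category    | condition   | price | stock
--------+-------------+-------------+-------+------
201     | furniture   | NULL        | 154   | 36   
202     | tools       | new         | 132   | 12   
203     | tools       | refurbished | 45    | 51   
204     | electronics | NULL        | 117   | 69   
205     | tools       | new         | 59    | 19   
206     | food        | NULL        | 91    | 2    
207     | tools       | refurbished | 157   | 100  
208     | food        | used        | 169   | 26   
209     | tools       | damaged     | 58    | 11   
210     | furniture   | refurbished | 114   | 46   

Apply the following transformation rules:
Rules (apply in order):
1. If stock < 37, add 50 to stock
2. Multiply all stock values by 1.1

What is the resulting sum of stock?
739.2

Step 1: Apply Rule 1 - Add 50 to records with stock < 37
  - 6 records affected: 106 + (6 × 50) = 406
  - Unaffected records: 266
  - Sum after Rule 1: 672
Step 2: Apply Rule 2 - Multiply all by 1.1
  - 672 × 1.1 = 739.2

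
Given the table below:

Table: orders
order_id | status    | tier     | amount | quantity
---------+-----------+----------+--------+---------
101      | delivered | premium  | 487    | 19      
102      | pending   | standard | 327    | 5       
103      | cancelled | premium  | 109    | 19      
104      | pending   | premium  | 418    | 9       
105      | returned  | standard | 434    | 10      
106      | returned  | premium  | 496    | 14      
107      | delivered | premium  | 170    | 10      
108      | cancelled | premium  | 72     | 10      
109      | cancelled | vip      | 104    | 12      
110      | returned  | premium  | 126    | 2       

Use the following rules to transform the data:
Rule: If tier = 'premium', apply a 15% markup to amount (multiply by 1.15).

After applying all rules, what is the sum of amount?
3024.7

Step 1: Records with tier = 'premium' have total amount = 1878
Step 2: Apply multiplier: 1878 × 1.15 = 2159.7
Step 3: Other records total: 865
Step 4: Final sum = 2159.7 + 865 = 3024.7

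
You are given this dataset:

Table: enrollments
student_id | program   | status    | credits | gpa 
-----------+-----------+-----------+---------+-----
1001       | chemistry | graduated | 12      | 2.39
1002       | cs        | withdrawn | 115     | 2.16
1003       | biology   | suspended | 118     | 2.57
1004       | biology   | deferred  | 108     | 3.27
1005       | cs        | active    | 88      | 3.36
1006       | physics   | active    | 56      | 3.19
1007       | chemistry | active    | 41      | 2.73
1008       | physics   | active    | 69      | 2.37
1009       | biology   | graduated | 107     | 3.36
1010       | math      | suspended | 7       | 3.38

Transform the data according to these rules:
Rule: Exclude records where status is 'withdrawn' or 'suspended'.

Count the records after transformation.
7

Step 1: Count records to exclude
  - 1 (withdrawn) + 2 (suspended) = 3 records
Step 2: Total records: 10
Step 3: Remaining = 10 - 3 = 7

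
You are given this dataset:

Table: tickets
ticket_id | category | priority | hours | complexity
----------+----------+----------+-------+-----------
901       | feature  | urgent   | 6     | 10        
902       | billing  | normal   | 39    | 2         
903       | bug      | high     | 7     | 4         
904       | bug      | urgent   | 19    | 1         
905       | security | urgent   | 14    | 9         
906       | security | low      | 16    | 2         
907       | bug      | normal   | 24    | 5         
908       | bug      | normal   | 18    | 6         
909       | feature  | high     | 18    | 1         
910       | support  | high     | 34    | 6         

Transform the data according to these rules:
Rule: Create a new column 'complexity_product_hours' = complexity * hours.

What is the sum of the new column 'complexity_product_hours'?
793

Step 1: For each record, compute complexity * hours
Example calculations:
  10 * 6 = 60
  2 * 39 = 78
  4 * 7 = 28
  ...
Step 2: Sum all derived values
Step 3: Total = 793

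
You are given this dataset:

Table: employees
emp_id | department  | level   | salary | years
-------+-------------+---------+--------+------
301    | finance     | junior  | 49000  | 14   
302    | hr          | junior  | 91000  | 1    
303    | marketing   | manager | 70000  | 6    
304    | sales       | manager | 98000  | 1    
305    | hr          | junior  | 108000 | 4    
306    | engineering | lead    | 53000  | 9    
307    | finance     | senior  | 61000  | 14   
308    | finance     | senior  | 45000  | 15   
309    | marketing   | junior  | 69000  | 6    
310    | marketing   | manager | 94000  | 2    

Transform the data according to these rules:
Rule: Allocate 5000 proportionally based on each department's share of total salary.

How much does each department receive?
engineering: 359.08, finance: 1050.14, hr: 1348.24, marketing: 1578.59, sales: 663.96

Step 1: Calculate total salary = 738000
Step 2: Calculate each department's proportion:
  engineering: 53000/738000 = 7.18% → 359.08
  finance: 155000/738000 = 21.00% → 1050.14
  hr: 199000/738000 = 26.96% → 1348.24
  marketing: 233000/738000 = 31.57% → 1578.59
  sales: 98000/738000 = 13.28% → 663.96
Step 3: Verify: sum of allocations ≈ 5000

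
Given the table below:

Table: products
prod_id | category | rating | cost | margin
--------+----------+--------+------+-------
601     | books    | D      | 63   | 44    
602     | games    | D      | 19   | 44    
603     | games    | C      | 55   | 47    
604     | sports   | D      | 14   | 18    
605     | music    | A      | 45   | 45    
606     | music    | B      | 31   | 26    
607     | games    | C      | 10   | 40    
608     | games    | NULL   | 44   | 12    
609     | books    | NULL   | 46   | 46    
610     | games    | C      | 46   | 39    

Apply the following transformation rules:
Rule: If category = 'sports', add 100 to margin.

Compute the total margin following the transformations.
461

Step 1: Count records where category = 'sports': 1
Step 2: Total bonus added: 1 × 100 = 100
Step 3: Original sum of margin: 361
Step 4: Final sum = 361 + 100 = 461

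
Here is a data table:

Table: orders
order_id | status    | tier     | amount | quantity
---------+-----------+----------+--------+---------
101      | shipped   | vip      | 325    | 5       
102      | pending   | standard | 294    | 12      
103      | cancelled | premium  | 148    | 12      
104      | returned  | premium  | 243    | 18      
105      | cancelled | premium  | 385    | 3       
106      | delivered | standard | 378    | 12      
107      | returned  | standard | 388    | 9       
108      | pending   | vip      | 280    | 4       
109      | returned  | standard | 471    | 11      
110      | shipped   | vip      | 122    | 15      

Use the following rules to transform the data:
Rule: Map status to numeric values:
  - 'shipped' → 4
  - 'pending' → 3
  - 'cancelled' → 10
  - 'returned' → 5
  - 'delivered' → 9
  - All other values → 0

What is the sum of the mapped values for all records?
58

Step 1: Apply mapping to each record
Step 2: Count by status:
  'shipped': 2 records × 4 = 8
  'pending': 2 records × 3 = 6
  'cancelled': 2 records × 10 = 20
  'returned': 3 records × 5 = 15
  'delivered': 1 records × 9 = 9
Step 3: Sum all mapped values = 58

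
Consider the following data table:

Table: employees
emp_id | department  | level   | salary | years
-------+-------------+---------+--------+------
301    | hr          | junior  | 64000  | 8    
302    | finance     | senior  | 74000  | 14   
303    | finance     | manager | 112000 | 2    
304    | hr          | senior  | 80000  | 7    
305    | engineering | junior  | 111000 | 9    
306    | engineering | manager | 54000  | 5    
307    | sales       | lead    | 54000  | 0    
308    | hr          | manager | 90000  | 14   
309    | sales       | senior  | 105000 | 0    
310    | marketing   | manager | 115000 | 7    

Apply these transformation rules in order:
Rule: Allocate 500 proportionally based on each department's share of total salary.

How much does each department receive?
engineering: 96.04, finance: 108.27, hr: 136.2, marketing: 66.94, sales: 92.55

Step 1: Calculate total salary = 859000
Step 2: Calculate each department's proportion:
  engineering: 165000/859000 = 19.21% → 96.04
  finance: 186000/859000 = 21.65% → 108.27
  hr: 234000/859000 = 27.24% → 136.2
  marketing: 115000/859000 = 13.39% → 66.94
  sales: 159000/859000 = 18.51% → 92.55
Step 3: Verify: sum of allocations ≈ 500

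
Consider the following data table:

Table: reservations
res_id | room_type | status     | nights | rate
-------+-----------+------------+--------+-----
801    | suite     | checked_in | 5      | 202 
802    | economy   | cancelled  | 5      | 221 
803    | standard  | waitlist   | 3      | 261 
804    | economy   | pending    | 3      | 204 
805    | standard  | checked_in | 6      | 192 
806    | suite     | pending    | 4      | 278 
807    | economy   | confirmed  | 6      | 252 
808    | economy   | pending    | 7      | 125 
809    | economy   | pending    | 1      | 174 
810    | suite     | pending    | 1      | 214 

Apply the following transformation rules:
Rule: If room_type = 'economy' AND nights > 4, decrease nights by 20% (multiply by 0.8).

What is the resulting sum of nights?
37.4

Step 1: Find records where room_type = 'economy' AND nights > 4
Step 2: 3 records match, summing to 18
Step 3: After multiplier: 18 × 0.8 = 14.4
Step 4: Unaffected records sum: 23
Step 5: Final sum = 14.4 + 23 = 37.4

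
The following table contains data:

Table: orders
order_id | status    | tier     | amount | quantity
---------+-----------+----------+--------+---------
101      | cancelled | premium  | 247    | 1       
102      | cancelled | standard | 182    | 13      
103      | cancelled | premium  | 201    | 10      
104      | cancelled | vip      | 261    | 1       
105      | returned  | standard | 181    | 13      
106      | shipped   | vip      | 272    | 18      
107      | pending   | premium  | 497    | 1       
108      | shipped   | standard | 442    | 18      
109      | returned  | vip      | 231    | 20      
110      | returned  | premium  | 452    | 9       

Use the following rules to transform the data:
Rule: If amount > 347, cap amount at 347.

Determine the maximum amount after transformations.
347

Step 1: Original maximum amount = 497
Step 2: Apply cap at 347
Step 3: 3 records had amount > 347 and were capped
Step 4: Maximum after transformation = 347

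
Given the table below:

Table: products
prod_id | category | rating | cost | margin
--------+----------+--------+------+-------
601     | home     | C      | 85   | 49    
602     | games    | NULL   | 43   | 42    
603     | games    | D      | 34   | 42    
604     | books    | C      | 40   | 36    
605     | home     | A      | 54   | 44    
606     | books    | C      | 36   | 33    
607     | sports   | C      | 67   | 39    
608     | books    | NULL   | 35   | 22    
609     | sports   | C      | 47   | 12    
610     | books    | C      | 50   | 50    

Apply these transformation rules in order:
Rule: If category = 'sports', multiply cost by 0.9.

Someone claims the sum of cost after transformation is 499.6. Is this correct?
No, the correct result is 479.6.

Step 1: Calculate the correct sum after transformation
Step 2: Apply multiplier 0.9 to records where category = 'sports'
Step 3: Correct result = 479.6
Step 4: Claimed result = 499.6
Step 5: 479.6 ≠ 499.6
Conclusion: The claimed result is incorrect. The correct answer is 479.6.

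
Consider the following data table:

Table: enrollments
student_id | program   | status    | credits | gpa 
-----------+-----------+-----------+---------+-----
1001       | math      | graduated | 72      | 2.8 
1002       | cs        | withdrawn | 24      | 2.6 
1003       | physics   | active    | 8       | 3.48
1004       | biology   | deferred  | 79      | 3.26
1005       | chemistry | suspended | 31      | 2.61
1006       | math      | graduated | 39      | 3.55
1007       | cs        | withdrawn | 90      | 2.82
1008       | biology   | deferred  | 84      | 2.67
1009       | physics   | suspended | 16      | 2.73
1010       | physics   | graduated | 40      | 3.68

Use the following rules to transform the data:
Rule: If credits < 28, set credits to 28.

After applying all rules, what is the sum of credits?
519

Step 1: 3 records have credits < 28
Step 2: These records originally summed to 48
Step 3: After setting to minimum: 3 × 28 = 84
Step 4: Unaffected records sum: 435
Step 5: Final sum = 84 + 435 = 519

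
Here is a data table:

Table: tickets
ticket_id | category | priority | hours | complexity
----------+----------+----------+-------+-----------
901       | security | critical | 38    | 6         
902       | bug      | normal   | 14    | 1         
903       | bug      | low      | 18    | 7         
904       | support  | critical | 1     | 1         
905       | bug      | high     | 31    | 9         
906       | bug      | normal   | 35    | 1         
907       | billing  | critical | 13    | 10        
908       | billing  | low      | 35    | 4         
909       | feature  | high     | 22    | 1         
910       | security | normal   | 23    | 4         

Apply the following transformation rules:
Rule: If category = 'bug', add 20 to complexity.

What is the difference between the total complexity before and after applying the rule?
80

Step 1: Original sum of complexity = 44
Step 2: 4 records have category = 'bug'
Step 3: Each affected record changes by 20
Step 4: Total change = 4 × 20 = 80
Step 5: New sum = 44 + 80 = 124
Step 6: Difference = |124 - 44| = 80
        (Sum increased by 80)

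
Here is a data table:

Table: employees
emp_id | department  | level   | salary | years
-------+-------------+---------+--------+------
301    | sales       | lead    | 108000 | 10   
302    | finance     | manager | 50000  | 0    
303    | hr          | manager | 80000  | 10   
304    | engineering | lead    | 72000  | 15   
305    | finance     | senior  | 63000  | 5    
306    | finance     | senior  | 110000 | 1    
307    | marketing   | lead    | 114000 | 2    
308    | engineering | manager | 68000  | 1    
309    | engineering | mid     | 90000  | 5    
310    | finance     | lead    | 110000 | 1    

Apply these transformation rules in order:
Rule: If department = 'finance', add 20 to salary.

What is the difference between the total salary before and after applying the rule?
80

Step 1: Original sum of salary = 865000
Step 2: 4 records have department = 'finance'
Step 3: Each affected record changes by 20
Step 4: Total change = 4 × 20 = 80
Step 5: New sum = 865000 + 80 = 865080
Step 6: Difference = |865080 - 865000| = 80
        (Sum increased by 80)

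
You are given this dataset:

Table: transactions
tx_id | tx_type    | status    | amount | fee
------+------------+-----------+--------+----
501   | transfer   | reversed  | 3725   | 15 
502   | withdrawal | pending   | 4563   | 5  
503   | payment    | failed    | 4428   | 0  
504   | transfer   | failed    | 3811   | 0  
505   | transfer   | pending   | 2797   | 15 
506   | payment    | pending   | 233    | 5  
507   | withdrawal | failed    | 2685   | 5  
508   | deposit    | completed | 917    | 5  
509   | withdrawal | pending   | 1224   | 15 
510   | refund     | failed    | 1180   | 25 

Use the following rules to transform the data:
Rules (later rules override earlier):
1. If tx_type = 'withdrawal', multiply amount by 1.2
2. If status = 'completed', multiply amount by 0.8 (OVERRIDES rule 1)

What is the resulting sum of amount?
27074.0

Step 1: Rule 2 takes priority for records with status = 'completed'
  - 1 records: 917 × 0.8 = 733.6
Step 2: Rule 1 applies to remaining records with tx_type = 'withdrawal'
  - 3 records: 8472 × 1.2 = 10166.4
Step 3: Other records unchanged: 16174
Step 4: Final sum = 733.6 + 10166.4 + 16174 = 27074.0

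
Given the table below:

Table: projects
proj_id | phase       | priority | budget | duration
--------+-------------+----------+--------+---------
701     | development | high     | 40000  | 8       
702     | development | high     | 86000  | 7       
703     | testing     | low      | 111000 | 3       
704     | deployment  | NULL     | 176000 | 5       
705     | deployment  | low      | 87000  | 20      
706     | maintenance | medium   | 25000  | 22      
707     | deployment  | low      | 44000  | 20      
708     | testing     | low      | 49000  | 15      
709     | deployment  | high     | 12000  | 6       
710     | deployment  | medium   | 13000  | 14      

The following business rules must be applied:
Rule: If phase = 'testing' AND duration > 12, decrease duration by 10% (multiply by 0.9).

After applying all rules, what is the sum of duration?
118.5

Step 1: Find records where phase = 'testing' AND duration > 12
Step 2: 1 records match, summing to 15
Step 3: After multiplier: 15 × 0.9 = 13.5
Step 4: Unaffected records sum: 105
Step 5: Final sum = 13.5 + 105 = 118.5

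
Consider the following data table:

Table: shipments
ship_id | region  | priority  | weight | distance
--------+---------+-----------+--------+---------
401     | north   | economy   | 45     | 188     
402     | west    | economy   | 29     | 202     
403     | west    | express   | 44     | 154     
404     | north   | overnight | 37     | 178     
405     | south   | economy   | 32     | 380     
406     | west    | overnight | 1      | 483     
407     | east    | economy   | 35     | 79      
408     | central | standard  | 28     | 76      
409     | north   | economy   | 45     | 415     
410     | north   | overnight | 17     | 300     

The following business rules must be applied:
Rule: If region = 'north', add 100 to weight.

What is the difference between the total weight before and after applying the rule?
400

Step 1: Original sum of weight = 313
Step 2: 4 records have region = 'north'
Step 3: Each affected record changes by 100
Step 4: Total change = 4 × 100 = 400
Step 5: New sum = 313 + 400 = 713
Step 6: Difference = |713 - 313| = 400
        (Sum increased by 400)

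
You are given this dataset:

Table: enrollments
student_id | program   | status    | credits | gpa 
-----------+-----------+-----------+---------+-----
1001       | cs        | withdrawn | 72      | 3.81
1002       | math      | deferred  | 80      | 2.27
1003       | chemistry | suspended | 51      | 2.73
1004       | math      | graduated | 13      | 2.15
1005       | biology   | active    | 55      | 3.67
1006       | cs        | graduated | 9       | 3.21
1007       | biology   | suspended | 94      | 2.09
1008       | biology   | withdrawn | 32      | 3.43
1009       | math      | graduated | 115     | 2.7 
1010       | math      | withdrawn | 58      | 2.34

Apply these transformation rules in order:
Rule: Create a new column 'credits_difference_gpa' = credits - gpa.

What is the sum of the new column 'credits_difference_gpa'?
550.6

Step 1: For each record, compute credits - gpa
Example calculations:
  72 - 3.81 = 68.19
  80 - 2.27 = 77.73
  51 - 2.73 = 48.27
  ...
Step 2: Sum all derived values
Step 3: Total = 550.6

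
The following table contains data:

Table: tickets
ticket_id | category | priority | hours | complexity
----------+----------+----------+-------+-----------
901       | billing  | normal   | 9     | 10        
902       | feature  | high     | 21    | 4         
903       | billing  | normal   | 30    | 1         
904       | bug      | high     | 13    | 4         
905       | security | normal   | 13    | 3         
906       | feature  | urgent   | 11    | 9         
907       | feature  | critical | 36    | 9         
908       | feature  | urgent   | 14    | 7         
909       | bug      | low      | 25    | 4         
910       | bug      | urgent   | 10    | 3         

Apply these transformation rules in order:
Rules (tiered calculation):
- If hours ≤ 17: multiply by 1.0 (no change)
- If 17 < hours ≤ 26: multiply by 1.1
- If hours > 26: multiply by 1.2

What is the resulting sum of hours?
199.8

Step 1: Tier 1 (hours ≤ 17): 6 records, sum = 70 × 1.0 = 70.0
Step 2: Tier 2 (17 < hours ≤ 26): 2 records, sum = 46 × 1.1 = 50.6
Step 3: Tier 3 (hours > 26): 2 records, sum = 66 × 1.2 = 79.2
Step 4: Final sum = 70.0 + 50.6 + 79.2 = 199.8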